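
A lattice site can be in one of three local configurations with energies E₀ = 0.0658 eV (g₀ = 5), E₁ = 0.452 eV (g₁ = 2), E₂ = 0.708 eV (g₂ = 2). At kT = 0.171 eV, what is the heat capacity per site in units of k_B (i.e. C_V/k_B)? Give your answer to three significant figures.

0.313

Eᵢ/kT = 0.38480, 2.6433, 4.1404.
Z = Σ gᵢe^(−Eᵢ/kT) = 5·e^(−0.38480) + 2·e^(−2.6433) + 2·e^(−4.1404) = 3.4029 + 0.14225 + 0.031833 = 3.5770.
⟨E⟩ = 0.086873 eV, ⟨E²⟩ = 0.016705 eV².
C_V/k_B = (⟨E²⟩ − ⟨E⟩²)/(kT)² = (0.016705 − 0.0075469)/0.029241 = 0.313.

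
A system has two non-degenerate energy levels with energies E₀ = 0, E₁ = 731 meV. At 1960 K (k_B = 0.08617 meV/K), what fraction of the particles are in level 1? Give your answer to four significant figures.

k_BT = 0.08617 × 1960 K = 168.893 meV.
Eᵢ/kT = 0, 4.32818.
Z = Σ e^(−Eᵢ/kT) = e^(−0) + e^(−4.32818) = 1.00000 + 0.0131915 = 1.01319.
P₁ = e^(−E₁/kT) / Z = 0.0131915/1.01319 = 0.01302.

0.01302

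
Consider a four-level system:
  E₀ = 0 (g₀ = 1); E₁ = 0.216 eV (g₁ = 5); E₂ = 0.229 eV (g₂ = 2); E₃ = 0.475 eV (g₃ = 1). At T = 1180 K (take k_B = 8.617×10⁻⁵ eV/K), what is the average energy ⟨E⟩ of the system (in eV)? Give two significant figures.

0.10 eV

k_BT = 8.617×10⁻⁵ × 1180 K = 0.1017 eV.
Eᵢ/kT = 0, 2.124, 2.252, 4.671.
Z = Σ gᵢe^(−Eᵢ/kT) = 1·e^(−0) + 5·e^(−2.124) + 2·e^(−2.252) + 1·e^(−4.671) = 1.000 + 0.5978 + 0.2104 + 0.009363 = 1.818.
⟨E⟩ = Σ Eᵢ gᵢe^(−Eᵢ/kT) / Z = (0·1.000 + 0.216·0.5978 + 0.229·0.2104 + 0.475·0.009363) / 1.818 = 0.10 eV.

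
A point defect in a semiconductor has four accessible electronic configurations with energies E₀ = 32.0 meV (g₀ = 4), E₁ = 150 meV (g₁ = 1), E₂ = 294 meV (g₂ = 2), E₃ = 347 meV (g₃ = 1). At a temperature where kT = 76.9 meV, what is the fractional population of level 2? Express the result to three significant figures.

Eᵢ/kT = 0.41612, 1.9506, 3.8231, 4.5124.
Z = Σ gᵢe^(−Eᵢ/kT) = 4·e^(−0.41612) + 1·e^(−1.9506) + 2·e^(−3.8231) + 1·e^(−4.5124) = 2.6384 + 0.14219 + 0.043720 + 0.010972 = 2.8353.
P₂ = g₂ e^(−E₂/kT) / Z = 0.043720/2.8353 = 0.0154.

0.0154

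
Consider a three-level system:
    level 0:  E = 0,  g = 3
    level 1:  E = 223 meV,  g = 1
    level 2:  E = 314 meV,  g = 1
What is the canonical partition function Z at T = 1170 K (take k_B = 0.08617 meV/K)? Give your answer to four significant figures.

Z = 3.154

k_BT = 0.08617 × 1170 K = 100.819 meV.
Eᵢ/kT = 0, 2.21188, 3.11449.
Z = Σ gᵢe^(−Eᵢ/kT) = 3·e^(−0) + 1·e^(−2.21188) + 1·e^(−3.11449) = 3.00000 + 0.109495 + 0.0444011 = 3.15390.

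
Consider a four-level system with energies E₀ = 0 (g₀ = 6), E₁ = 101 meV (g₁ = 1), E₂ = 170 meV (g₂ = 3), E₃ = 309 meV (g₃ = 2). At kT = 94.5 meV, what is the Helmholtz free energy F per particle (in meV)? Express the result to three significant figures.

Eᵢ/kT = 0, 1.0688, 1.7989, 3.2698.
Z = Σ gᵢe^(−Eᵢ/kT) = 6·e^(−0) + 1·e^(−1.0688) + 3·e^(−1.7989) + 2·e^(−3.2698) = 6.0000 + 0.34342 + 0.49644 + 0.076028 = 6.9159.
F = −kT ln Z = −94.5 × ln(6.9159) = −94.5 × 1.9338 = -183 meV.

-183 meV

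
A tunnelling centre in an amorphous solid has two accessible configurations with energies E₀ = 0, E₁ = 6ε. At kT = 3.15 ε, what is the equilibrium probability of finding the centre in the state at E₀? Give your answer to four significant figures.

Eᵢ/kT = 0, 1.90476.
Z = Σ e^(−Eᵢ/kT) = e^(−0) + e^(−1.90476) = 1.00000 + 0.148858 = 1.14886.
P₀ = e^(−E₀/kT) / Z = 1.00000/1.14886 = 0.8704.

0.8704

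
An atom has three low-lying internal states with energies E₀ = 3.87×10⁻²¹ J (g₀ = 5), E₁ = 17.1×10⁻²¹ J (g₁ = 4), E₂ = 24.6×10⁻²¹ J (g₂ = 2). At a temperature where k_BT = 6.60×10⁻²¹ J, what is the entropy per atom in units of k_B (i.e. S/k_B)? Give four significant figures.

Eᵢ/kT = 0.586364, 2.59091, 3.72727.
Z = Σ gᵢe^(−Eᵢ/kT) = 5·e^(−0.586364) + 4·e^(−2.59091) + 2·e^(−3.72727) = 2.78173 + 0.299807 + 0.0481169 = 3.12965.
⟨E⟩ = Σ EᵢPᵢ = 5.45610 ×10⁻²¹ J.
S/k_B = ln Z + ⟨E⟩/kT = ln(3.12965) + 5.45610/6.60 = 1.14092 + 0.826682 = 1.968.

1.968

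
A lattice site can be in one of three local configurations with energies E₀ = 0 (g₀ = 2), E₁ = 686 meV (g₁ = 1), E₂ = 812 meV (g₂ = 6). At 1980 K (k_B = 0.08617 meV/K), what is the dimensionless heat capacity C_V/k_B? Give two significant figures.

0.68

k_BT = 0.08617 × 1980 K = 170.6 meV.
Eᵢ/kT = 0, 4.021, 4.760.
Z = Σ gᵢe^(−Eᵢ/kT) = 2·e^(−0) + 1·e^(−4.021) + 6·e^(−4.760) = 2.000 + 0.01794 + 0.05139 = 2.069.
⟨E⟩ = 26.12 meV, ⟨E²⟩ = 20460 meV².
C_V/k_B = (⟨E²⟩ − ⟨E⟩²)/(kT)² = (20460 − 682.3)/29100 = 0.68.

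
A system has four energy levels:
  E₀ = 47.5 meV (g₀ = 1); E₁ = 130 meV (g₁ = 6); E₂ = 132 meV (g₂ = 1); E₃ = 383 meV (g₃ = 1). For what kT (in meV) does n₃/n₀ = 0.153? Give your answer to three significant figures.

n₃/n₀ = (g₃/g₀) exp[−(E₃−E₀)/kT] = 0.153.
⇒ (E₃−E₀)/kT = ln((1/1)/0.153) = ln(6.5359) = 1.8773.
kT = 335.5 meV / 1.8773 = 179 meV.

179 meV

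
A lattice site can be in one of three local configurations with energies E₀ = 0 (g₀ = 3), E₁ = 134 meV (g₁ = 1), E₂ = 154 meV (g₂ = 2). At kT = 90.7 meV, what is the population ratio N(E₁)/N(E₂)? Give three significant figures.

0.623

n₁/n₂ = (g₁/g₂) exp[−(E₁−E₂)/kT] = (1/2) × exp(−(-20 meV)/(90.7 meV)) = (1/2) × exp(0.22051) = 0.623.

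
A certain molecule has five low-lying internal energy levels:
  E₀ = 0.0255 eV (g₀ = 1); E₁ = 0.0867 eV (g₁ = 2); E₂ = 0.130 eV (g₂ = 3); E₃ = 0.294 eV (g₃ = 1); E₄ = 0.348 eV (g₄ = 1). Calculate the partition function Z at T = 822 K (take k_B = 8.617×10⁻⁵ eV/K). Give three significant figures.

k_BT = 8.617×10⁻⁵ × 822 K = 0.070832 eV.
Eᵢ/kT = 0.36001, 1.2240, 1.8353, 4.1507, 4.9130.
Z = Σ gᵢe^(−Eᵢ/kT) = 1·e^(−0.36001) + 2·e^(−1.2240) + 3·e^(−1.8353) + 1·e^(−4.1507) + 1·e^(−4.9130) = 0.69767 + 0.58810 + 0.47870 + 0.015753 + 0.0073504 = 1.7876.

Z = 1.79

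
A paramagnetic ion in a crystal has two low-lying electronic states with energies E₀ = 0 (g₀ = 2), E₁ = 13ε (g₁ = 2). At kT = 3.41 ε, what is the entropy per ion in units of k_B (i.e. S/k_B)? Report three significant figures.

Eᵢ/kT = 0, 3.8123.
Z = Σ gᵢe^(−Eᵢ/kT) = 2·e^(−0) + 2·e^(−3.8123) = 2.0000 + 0.044195 = 2.0442.
⟨E⟩ = Σ EᵢPᵢ = 0.28106 ε.
S/k_B = ln Z + ⟨E⟩/kT = ln(2.0442) + 0.28106/3.41 = 0.71501 + 0.082422 = 0.797.

0.797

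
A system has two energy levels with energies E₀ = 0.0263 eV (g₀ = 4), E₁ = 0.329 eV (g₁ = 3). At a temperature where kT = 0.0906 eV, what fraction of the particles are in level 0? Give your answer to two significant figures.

Eᵢ/kT = 0.2903, 3.631.
Z = Σ gᵢe^(−Eᵢ/kT) = 4·e^(−0.2903) + 3·e^(−3.631) = 2.992 + 0.07947 = 3.071.
P₀ = g₀ e^(−E₀/kT) / Z = 2.992/3.071 = 0.97.

0.97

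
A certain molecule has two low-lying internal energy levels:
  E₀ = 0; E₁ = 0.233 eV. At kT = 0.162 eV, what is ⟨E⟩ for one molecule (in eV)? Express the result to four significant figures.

0.04469 eV

Eᵢ/kT = 0, 1.43827.
Z = Σ e^(−Eᵢ/kT) = e^(−0) + e^(−1.43827) = 1.00000 + 0.237338 = 1.23734.
⟨E⟩ = Σ Eᵢ e^(−Eᵢ/kT) / Z = (0·1.00000 + 0.233·0.237338) / 1.23734 = 0.04469 eV.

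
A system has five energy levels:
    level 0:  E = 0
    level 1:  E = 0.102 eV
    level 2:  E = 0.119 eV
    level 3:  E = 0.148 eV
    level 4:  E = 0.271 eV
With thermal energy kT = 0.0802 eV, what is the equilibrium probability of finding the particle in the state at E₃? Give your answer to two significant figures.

0.093

Eᵢ/kT = 0, 1.272, 1.484, 1.845, 3.379.
Z = Σ e^(−Eᵢ/kT) = e^(−0) + e^(−1.272) + e^(−1.484) + e^(−1.845) + e^(−3.379) = 1.000 + 0.2803 + 0.2267 + 0.1580 + 0.03408 = 1.699.
P₃ = e^(−E₃/kT) / Z = 0.1580/1.699 = 0.093.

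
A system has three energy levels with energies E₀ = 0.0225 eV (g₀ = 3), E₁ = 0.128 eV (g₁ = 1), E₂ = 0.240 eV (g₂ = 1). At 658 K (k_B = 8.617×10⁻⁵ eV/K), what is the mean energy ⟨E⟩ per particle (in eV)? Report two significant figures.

k_BT = 8.617×10⁻⁵ × 658 K = 0.05670 eV.
Eᵢ/kT = 0.3968, 2.257, 4.233.
Z = Σ gᵢe^(−Eᵢ/kT) = 3·e^(−0.3968) + 1·e^(−2.257) + 1·e^(−4.233) = 2.017 + 0.1047 + 0.01451 = 2.136.
⟨E⟩ = Σ Eᵢ gᵢe^(−Eᵢ/kT) / Z = (0.0225·2.017 + 0.128·0.1047 + 0.240·0.01451) / 2.136 = 0.029 eV.

0.029 eV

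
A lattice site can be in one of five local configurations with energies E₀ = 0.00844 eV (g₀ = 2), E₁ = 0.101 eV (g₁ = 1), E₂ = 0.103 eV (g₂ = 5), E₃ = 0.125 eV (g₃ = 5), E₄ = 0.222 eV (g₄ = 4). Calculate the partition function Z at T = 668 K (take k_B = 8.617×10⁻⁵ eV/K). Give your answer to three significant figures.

Z = 3.39

k_BT = 8.617×10⁻⁵ × 668 K = 0.057562 eV.
Eᵢ/kT = 0.14662, 1.7546, 1.7894, 2.1716, 3.8567.
Z = Σ gᵢe^(−Eᵢ/kT) = 2·e^(−0.14662) + 1·e^(−1.7546) + 5·e^(−1.7894) + 5·e^(−2.1716) + 4·e^(−3.8567) = 1.7272 + 0.17298 + 0.83530 + 0.56998 + 0.084551 = 3.3900.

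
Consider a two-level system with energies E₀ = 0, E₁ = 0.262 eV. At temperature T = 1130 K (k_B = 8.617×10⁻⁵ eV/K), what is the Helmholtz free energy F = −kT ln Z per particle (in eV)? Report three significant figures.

-0.00639 eV

k_BT = 8.617×10⁻⁵ × 1130 K = 0.097372 eV.
Eᵢ/kT = 0, 2.6907.
Z = Σ e^(−Eᵢ/kT) = e^(−0) + e^(−2.6907) = 1.0000 + 0.067833 = 1.0678.
F = −kT ln Z = −0.097372 × ln(1.0678) = −0.097372 × 0.065600 = -0.00639 eV.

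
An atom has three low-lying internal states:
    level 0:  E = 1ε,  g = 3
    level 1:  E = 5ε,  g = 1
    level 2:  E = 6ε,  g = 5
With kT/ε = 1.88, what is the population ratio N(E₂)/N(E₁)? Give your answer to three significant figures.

2.94

n₂/n₁ = (g₂/g₁) exp[−(E₂−E₁)/kT] = (5/1) × exp(−(1ε)/(1.88ε)) = (5/1) × exp(-0.53191) = 2.94.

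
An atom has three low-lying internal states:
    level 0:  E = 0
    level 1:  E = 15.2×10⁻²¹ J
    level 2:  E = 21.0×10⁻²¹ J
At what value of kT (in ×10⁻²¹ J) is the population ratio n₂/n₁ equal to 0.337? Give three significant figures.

n₂/n₁ = exp[−(E₂−E₁)/kT] = 0.337.
⇒ (E₂−E₁)/kT = ln(1/0.337) = ln(2.9674) = 1.0877.
kT = 5.8 ×10⁻²¹ J / 1.0877 = 5.33 ×10⁻²¹ J.

5.33 ×10⁻²¹ J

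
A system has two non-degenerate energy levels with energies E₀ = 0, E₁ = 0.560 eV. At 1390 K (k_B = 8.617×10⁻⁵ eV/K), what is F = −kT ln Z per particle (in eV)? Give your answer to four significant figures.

-0.001111 eV

k_BT = 8.617×10⁻⁵ × 1390 K = 0.119776 eV.
Eᵢ/kT = 0, 4.67539.
Z = Σ e^(−Eᵢ/kT) = e^(−0) + e^(−4.67539) = 1.00000 + 0.00932189 = 1.00932.
F = −kT ln Z = −0.119776 × ln(1.00932) = −0.119776 × 0.00927684 = -0.001111 eV.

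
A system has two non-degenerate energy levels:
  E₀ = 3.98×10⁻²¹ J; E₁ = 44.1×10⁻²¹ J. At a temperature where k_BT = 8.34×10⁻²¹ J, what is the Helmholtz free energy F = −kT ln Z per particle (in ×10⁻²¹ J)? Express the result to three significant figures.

Eᵢ/kT = 0.47722, 5.2878.
Z = Σ e^(−Eᵢ/kT) = e^(−0.47722) + e^(−5.2878) = 0.62051 + 0.0050529 = 0.62556.
F = −kT ln Z = −8.34 × ln(0.62556) = −8.34 × -0.46911 = 3.91 ×10⁻²¹ J.

3.91 ×10⁻²¹ J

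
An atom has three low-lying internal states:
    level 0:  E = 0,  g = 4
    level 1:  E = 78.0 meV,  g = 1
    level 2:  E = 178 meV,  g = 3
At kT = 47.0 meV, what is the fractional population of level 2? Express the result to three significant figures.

Eᵢ/kT = 0, 1.6596, 3.7872.
Z = Σ gᵢe^(−Eᵢ/kT) = 4·e^(−0) + 1·e^(−1.6596) + 3·e^(−3.7872) = 4.0000 + 0.19022 + 0.067977 = 4.2582.
P₂ = g₂ e^(−E₂/kT) / Z = 0.067977/4.2582 = 0.0160.

0.0160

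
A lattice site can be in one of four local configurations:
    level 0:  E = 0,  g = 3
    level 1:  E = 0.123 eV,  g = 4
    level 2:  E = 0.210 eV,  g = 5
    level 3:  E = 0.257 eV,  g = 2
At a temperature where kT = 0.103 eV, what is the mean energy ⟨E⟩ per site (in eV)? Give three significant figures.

Eᵢ/kT = 0, 1.1942, 2.0388, 2.4951.
Z = Σ gᵢe^(−Eᵢ/kT) = 3·e^(−0) + 4·e^(−1.1942) + 5·e^(−2.0388) + 2·e^(−2.4951) = 3.0000 + 1.2118 + 0.65092 + 0.16498 = 5.0277.
⟨E⟩ = Σ Eᵢ gᵢe^(−Eᵢ/kT) / Z = (0·3.0000 + 0.123·1.2118 + 0.210·0.65092 + 0.257·0.16498) / 5.0277 = 0.0653 eV.

0.0653 eV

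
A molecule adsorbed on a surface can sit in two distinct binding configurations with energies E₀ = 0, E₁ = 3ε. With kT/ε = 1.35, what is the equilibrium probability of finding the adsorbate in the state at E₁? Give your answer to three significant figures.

0.0978

Eᵢ/kT = 0, 2.2222.
Z = Σ e^(−Eᵢ/kT) = e^(−0) + e^(−2.2222) = 1.0000 + 0.10837 = 1.1084.
P₁ = e^(−E₁/kT) / Z = 0.10837/1.1084 = 0.0978.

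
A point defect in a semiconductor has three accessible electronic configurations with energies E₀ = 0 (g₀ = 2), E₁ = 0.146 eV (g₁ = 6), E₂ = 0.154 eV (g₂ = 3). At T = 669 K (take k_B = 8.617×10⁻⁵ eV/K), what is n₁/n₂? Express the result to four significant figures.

k_BT = 8.617×10⁻⁵ × 669 K = 0.0576477 eV.
n₁/n₂ = (g₁/g₂) exp[−(E₁−E₂)/kT] = (6/3) × exp(−(-0.008 eV)/(0.0576477 eV)) = (6/3) × exp(0.138774) = 2.298.

2.298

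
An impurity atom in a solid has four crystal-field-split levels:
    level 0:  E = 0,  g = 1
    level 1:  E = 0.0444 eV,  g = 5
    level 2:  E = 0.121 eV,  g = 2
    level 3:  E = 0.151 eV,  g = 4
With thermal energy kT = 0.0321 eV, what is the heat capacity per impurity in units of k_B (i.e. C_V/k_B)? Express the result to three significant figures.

Eᵢ/kT = 0, 1.3832, 3.7695, 4.7040.
Z = Σ gᵢe^(−Eᵢ/kT) = 1·e^(−0) + 5·e^(−1.3832) + 2·e^(−3.7695) + 4·e^(−4.7040) = 1.0000 + 1.2539 + 0.046127 + 0.036236 = 2.3363.
⟨E⟩ = 0.028561 eV, ⟨E²⟩ = 0.0017007 eV².
C_V/k_B = (⟨E²⟩ − ⟨E⟩²)/(kT)² = (0.0017007 − 0.00081573)/0.0010304 = 0.859.

0.859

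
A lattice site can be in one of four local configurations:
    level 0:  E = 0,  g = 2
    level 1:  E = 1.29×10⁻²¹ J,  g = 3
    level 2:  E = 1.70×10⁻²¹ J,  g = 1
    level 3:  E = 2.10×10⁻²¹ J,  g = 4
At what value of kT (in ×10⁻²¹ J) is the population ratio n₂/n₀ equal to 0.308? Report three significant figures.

3.51 ×10⁻²¹ J

n₂/n₀ = (g₂/g₀) exp[−(E₂−E₀)/kT] = 0.308.
⇒ (E₂−E₀)/kT = ln((1/2)/0.308) = ln(1.6234) = 0.48452.
kT = 1.70 ×10⁻²¹ J / 0.48452 = 3.51 ×10⁻²¹ J.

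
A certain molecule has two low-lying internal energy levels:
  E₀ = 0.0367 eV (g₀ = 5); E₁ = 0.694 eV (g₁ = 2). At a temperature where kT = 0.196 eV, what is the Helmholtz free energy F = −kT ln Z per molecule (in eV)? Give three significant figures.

-0.281 eV

Eᵢ/kT = 0.18724, 3.5408.
Z = Σ gᵢe^(−Eᵢ/kT) = 5·e^(−0.18724) + 2·e^(−3.5408) = 4.1462 + 0.057980 = 4.2042.
F = −kT ln Z = −0.196 × ln(4.2042) = −0.196 × 1.4361 = -0.281 eV.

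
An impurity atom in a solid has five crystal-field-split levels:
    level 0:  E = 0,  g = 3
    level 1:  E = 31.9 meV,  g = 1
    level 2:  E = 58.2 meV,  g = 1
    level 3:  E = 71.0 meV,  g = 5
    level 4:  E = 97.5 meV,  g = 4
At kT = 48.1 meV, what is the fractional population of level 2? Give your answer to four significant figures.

0.05439

Eᵢ/kT = 0, 0.663202, 1.20998, 1.47609, 2.02703.
Z = Σ gᵢe^(−Eᵢ/kT) = 3·e^(−0) + 1·e^(−0.663202) + 1·e^(−1.20998) + 5·e^(−1.47609) + 4·e^(−2.02703) = 3.00000 + 0.515199 + 0.298203 + 1.14265 + 0.526905 = 5.48296.
P₂ = g₂ e^(−E₂/kT) / Z = 0.298203/5.48296 = 0.05439.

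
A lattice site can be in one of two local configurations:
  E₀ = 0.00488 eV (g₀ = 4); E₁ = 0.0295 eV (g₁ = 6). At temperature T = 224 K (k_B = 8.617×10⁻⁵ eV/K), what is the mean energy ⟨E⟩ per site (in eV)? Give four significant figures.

k_BT = 8.617×10⁻⁵ × 224 K = 0.0193021 eV.
Eᵢ/kT = 0.252822, 1.52833.
Z = Σ gᵢe^(−Eᵢ/kT) = 4·e^(−0.252822) + 6·e^(−1.52833) = 3.10642 + 1.30139 = 4.40781.
⟨E⟩ = Σ Eᵢ gᵢe^(−Eᵢ/kT) / Z = (0.00488·3.10642 + 0.0295·1.30139) / 4.40781 = 0.01215 eV.

0.01215 eV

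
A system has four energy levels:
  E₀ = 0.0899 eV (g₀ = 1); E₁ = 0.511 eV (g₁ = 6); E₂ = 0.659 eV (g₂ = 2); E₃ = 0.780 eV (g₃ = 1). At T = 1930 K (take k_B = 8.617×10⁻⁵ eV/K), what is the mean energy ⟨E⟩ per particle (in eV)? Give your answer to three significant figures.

0.250 eV

k_BT = 8.617×10⁻⁵ × 1930 K = 0.16631 eV.
Eᵢ/kT = 0.54056, 3.0726, 3.9625, 4.6900.
Z = Σ gᵢe^(−Eᵢ/kT) = 1·e^(−0.54056) + 6·e^(−3.0726) + 2·e^(−3.9625) + 1·e^(−4.6900) = 0.58242 + 0.27780 + 0.038031 + 0.0091867 = 0.90744.
⟨E⟩ = Σ Eᵢ gᵢe^(−Eᵢ/kT) / Z = (0.0899·0.58242 + 0.511·0.27780 + 0.659·0.038031 + 0.780·0.0091867) / 0.90744 = 0.250 eV.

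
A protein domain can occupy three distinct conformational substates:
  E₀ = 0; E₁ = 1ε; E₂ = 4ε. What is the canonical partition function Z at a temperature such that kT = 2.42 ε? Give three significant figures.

Eᵢ/kT = 0, 0.41322, 1.6529.
Z = Σ e^(−Eᵢ/kT) = e^(−0) + e^(−0.41322) + e^(−1.6529) = 1.0000 + 0.66152 + 0.19149 = 1.8530.

Z = 1.85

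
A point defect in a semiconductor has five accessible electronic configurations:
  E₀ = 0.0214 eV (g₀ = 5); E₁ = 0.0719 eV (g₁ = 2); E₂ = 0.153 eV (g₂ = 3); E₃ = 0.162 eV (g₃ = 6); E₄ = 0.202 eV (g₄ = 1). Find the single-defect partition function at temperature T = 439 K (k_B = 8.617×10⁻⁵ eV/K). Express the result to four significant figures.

Z = 3.279

k_BT = 8.617×10⁻⁵ × 439 K = 0.0378286 eV.
Eᵢ/kT = 0.565710, 1.90068, 4.04456, 4.28247, 5.33988.
Z = Σ gᵢe^(−Eᵢ/kT) = 5·e^(−0.565710) + 2·e^(−1.90068) + 3·e^(−4.04456) + 6·e^(−4.28247) + 1·e^(−5.33988) = 2.83978 + 0.298934 + 0.0525522 + 0.0828511 + 0.00479645 = 3.27891.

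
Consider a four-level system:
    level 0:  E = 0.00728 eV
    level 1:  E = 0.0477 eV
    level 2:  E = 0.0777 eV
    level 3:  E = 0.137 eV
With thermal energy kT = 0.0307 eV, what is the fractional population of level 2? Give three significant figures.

Eᵢ/kT = 0.23713, 1.5537, 2.5309, 4.4625.
Z = Σ e^(−Eᵢ/kT) = e^(−0.23713) + e^(−1.5537) + e^(−2.5309) + e^(−4.4625) = 0.78889 + 0.21146 + 0.079587 + 0.011533 = 1.0915.
P₂ = e^(−E₂/kT) / Z = 0.079587/1.0915 = 0.0729.

0.0729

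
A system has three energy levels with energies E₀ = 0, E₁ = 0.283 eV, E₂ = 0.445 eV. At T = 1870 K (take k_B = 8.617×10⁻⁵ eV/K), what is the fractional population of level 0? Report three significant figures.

k_BT = 8.617×10⁻⁵ × 1870 K = 0.16114 eV.
Eᵢ/kT = 0, 1.7562, 2.7616.
Z = Σ e^(−Eᵢ/kT) = e^(−0) + e^(−1.7562) + e^(−2.7616) = 1.0000 + 0.17270 + 0.063191 = 1.2359.
P₀ = e^(−E₀/kT) / Z = 1.0000/1.2359 = 0.809.

0.809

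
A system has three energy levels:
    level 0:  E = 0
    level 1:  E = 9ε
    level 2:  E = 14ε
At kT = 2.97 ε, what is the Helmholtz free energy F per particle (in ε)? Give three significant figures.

-0.165 ε

Eᵢ/kT = 0, 3.0303, 4.7138.
Z = Σ e^(−Eᵢ/kT) = e^(−0) + e^(−3.0303) + e^(−4.7138) = 1.0000 + 0.048301 + 0.0089706 = 1.0573.
F = −kT ln Z = −2.97 × ln(1.0573) = −2.97 × 0.055718 = -0.165 ε.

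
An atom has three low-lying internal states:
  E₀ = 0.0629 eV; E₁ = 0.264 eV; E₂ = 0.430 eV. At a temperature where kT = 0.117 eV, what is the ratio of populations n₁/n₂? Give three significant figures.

4.13

n₁/n₂ = exp[−(E₁−E₂)/kT] = exp(−(-0.166 eV)/(0.117 eV)) = exp(1.4188) = 4.13.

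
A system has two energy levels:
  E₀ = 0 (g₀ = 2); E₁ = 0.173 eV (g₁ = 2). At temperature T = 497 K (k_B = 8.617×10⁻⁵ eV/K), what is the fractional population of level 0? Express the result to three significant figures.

k_BT = 8.617×10⁻⁵ × 497 K = 0.042826 eV.
Eᵢ/kT = 0, 4.0396.
Z = Σ gᵢe^(−Eᵢ/kT) = 2·e^(−0) + 2·e^(−4.0396) = 2.0000 + 0.035209 = 2.0352.
P₀ = g₀ e^(−E₀/kT) / Z = 2.0000/2.0352 = 0.983.

0.983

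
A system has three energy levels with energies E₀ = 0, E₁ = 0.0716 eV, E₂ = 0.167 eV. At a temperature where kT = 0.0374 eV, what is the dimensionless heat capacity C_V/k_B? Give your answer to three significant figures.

0.581

Eᵢ/kT = 0, 1.9144, 4.4652.
Z = Σ e^(−Eᵢ/kT) = e^(−0) + e^(−1.9144) + e^(−4.4652) = 1.0000 + 0.14743 + 0.011502 = 1.1589.
⟨E⟩ = 0.010766 eV, ⟨E²⟩ = 0.00092897 eV².
C_V/k_B = (⟨E²⟩ − ⟨E⟩²)/(kT)² = (0.00092897 − 0.00011591)/0.0013988 = 0.581.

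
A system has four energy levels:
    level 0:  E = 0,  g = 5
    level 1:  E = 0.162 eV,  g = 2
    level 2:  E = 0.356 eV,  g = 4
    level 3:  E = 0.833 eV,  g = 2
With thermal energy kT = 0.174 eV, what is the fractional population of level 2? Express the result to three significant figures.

0.0818

Eᵢ/kT = 0, 0.93103, 2.0460, 4.7874.
Z = Σ gᵢe^(−Eᵢ/kT) = 5·e^(−0) + 2·e^(−0.93103) + 4·e^(−2.0460) + 2·e^(−4.7874) = 5.0000 + 0.78830 + 0.51700 + 0.016668 = 6.3220.
P₂ = g₂ e^(−E₂/kT) / Z = 0.51700/6.3220 = 0.0818.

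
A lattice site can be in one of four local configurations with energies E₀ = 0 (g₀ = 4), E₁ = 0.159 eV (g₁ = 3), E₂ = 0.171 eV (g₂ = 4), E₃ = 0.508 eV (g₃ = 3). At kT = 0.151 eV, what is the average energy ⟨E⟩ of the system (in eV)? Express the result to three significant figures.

Eᵢ/kT = 0, 1.0530, 1.1325, 3.3642.
Z = Σ gᵢe^(−Eᵢ/kT) = 4·e^(−0) + 3·e^(−1.0530) + 4·e^(−1.1325) + 3·e^(−3.3642) = 4.0000 + 1.0467 + 1.2889 + 0.10377 = 6.4394.
⟨E⟩ = Σ Eᵢ gᵢe^(−Eᵢ/kT) / Z = (0·4.0000 + 0.159·1.0467 + 0.171·1.2889 + 0.508·0.10377) / 6.4394 = 0.0683 eV.

0.0683 eV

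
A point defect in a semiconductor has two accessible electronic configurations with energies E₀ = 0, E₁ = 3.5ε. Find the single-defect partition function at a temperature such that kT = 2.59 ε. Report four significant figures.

Z = 1.259

Eᵢ/kT = 0, 1.35135.
Z = Σ e^(−Eᵢ/kT) = e^(−0) + e^(−1.35135) = 1.00000 + 0.258891 = 1.25889.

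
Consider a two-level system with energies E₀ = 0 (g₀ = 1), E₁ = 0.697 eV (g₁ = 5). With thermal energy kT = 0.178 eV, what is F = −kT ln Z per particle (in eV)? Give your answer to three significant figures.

-0.0169 eV

Eᵢ/kT = 0, 3.9157.
Z = Σ gᵢe^(−Eᵢ/kT) = 1·e^(−0) + 5·e^(−3.9157) = 1.0000 + 0.099633 = 1.0996.
F = −kT ln Z = −0.178 × ln(1.0996) = −0.178 × 0.094946 = -0.0169 eV.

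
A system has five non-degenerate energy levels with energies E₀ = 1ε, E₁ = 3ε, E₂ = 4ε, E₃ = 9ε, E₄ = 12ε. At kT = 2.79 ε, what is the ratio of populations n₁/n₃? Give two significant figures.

8.6

n₁/n₃ = exp[−(E₁−E₃)/kT] = exp(−(-6ε)/(2.79ε)) = exp(2.151) = 8.6.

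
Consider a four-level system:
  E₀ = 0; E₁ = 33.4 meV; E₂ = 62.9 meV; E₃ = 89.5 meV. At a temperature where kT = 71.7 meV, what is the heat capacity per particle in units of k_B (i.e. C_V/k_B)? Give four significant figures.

Eᵢ/kT = 0, 0.465830, 0.877266, 1.24826.
Z = Σ e^(−Eᵢ/kT) = e^(−0) + e^(−0.465830) + e^(−0.877266) + e^(−1.24826) = 1.00000 + 0.627614 + 0.415918 + 0.287004 = 2.33054.
⟨E⟩ = 31.2419 meV, ⟨E²⟩ = 1992.95 meV².
C_V/k_B = (⟨E²⟩ − ⟨E⟩²)/(kT)² = (1992.95 − 976.056)/5140.89 = 0.1978.

0.1978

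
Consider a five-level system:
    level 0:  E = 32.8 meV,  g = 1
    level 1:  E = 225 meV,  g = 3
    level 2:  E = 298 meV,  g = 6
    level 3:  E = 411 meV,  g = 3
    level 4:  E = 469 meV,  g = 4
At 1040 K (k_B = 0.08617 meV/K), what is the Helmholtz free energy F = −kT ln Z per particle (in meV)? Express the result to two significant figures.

k_BT = 0.08617 × 1040 K = 89.62 meV.
Eᵢ/kT = 0.3660, 2.511, 3.325, 4.586, 5.233.
Z = Σ gᵢe^(−Eᵢ/kT) = 1·e^(−0.3660) + 3·e^(−2.511) + 6·e^(−3.325) + 3·e^(−4.586) + 4·e^(−5.233) = 0.6935 + 0.2436 + 0.2158 + 0.03058 + 0.02135 = 1.205.
F = −kT ln Z = −89.62 × ln(1.205) = −89.62 × 0.1865 = -17 meV.

-17 meV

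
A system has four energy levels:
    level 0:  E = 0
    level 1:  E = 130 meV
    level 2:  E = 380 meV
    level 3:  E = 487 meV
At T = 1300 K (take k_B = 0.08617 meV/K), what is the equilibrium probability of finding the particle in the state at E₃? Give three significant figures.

k_BT = 0.08617 × 1300 K = 112.02 meV.
Eᵢ/kT = 0, 1.1605, 3.3923, 4.3474.
Z = Σ e^(−Eᵢ/kT) = e^(−0) + e^(−1.1605) + e^(−3.3923) + e^(−4.3474) = 1.0000 + 0.31333 + 0.033631 + 0.012940 = 1.3599.
P₃ = e^(−E₃/kT) / Z = 0.012940/1.3599 = 0.00952.

0.00952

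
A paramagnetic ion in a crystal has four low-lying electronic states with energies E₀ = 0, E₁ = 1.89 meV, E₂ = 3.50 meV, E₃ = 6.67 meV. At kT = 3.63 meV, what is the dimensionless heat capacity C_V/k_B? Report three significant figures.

Eᵢ/kT = 0, 0.52066, 0.96419, 1.8375.
Z = Σ e^(−Eᵢ/kT) = e^(−0) + e^(−0.52066) + e^(−0.96419) + e^(−1.8375) = 1.0000 + 0.59413 + 0.38129 + 0.15921 = 2.1346.
⟨E⟩ = 1.6487 meV, ⟨E²⟩ = 6.5006 meV².
C_V/k_B = (⟨E²⟩ − ⟨E⟩²)/(kT)² = (6.5006 − 2.7182)/13.177 = 0.287.

0.287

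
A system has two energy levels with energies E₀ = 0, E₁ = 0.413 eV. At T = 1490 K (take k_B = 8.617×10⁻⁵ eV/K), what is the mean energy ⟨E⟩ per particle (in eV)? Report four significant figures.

k_BT = 8.617×10⁻⁵ × 1490 K = 0.128393 eV.
Eᵢ/kT = 0, 3.21669.
Z = Σ e^(−Eᵢ/kT) = e^(−0) + e^(−3.21669) = 1.00000 + 0.0400875 = 1.04009.
⟨E⟩ = Σ Eᵢ e^(−Eᵢ/kT) / Z = (0·1.00000 + 0.413·0.0400875) / 1.04009 = 0.01592 eV.

0.01592 eV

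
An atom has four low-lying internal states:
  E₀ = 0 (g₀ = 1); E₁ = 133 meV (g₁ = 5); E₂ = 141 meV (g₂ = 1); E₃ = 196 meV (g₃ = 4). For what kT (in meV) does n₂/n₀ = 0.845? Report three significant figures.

837 meV

n₂/n₀ = (g₂/g₀) exp[−(E₂−E₀)/kT] = 0.845.
⇒ (E₂−E₀)/kT = ln((1/1)/0.845) = ln(1.1834) = 0.16839.
kT = 141 meV / 0.16839 = 837 meV.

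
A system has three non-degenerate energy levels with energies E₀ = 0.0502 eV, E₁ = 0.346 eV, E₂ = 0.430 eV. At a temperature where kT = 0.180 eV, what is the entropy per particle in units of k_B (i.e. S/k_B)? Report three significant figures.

Eᵢ/kT = 0.27889, 1.9222, 2.3889.
Z = Σ e^(−Eᵢ/kT) = e^(−0.27889) + e^(−1.9222) + e^(−2.3889) = 0.75662 + 0.14628 + 0.091731 = 0.99463.
⟨E⟩ = Σ EᵢPᵢ = 0.12873 eV.
S/k_B = ln Z + ⟨E⟩/kT = ln(0.99463) + 0.12873/0.180 = -0.0053845 + 0.71517 = 0.710.

0.710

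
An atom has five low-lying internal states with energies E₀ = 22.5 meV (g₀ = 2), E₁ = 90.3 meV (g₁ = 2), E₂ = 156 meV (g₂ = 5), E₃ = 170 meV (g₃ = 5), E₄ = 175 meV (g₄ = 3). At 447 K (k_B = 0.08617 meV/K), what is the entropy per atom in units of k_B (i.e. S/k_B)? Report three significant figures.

1.65

k_BT = 0.08617 × 447 K = 38.518 meV.
Eᵢ/kT = 0.58414, 2.3444, 4.0501, 4.4135, 4.5433.
Z = Σ gᵢe^(−Eᵢ/kT) = 2·e^(−0.58414) + 2·e^(−2.3444) + 5·e^(−4.0501) + 5·e^(−4.4135) + 3·e^(−4.5433) = 1.1152 + 0.19181 + 0.087103 + 0.060564 + 0.031915 = 1.4866.
⟨E⟩ = Σ EᵢPᵢ = 48.353 meV.
S/k_B = ln Z + ⟨E⟩/kT = ln(1.4866) + 48.353/38.518 = 0.39649 + 1.2553 = 1.65.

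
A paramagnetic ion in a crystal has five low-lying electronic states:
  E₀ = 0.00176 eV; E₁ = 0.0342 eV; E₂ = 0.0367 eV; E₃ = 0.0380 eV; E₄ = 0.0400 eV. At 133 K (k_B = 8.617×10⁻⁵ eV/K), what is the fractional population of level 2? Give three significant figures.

k_BT = 8.617×10⁻⁵ × 133 K = 0.011461 eV.
Eᵢ/kT = 0.15356, 2.9840, 3.2022, 3.3156, 3.4901.
Z = Σ e^(−Eᵢ/kT) = e^(−0.15356) + e^(−2.9840) + e^(−3.2022) + e^(−3.3156) + e^(−3.4901) = 0.85765 + 0.050590 + 0.040673 + 0.036312 + 0.030498 = 1.0157.
P₂ = e^(−E₂/kT) / Z = 0.040673/1.0157 = 0.0400.

0.0400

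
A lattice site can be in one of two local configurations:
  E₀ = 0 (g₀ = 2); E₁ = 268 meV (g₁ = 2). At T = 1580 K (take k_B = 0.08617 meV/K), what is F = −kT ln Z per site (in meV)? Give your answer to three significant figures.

k_BT = 0.08617 × 1580 K = 136.15 meV.
Eᵢ/kT = 0, 1.9684.
Z = Σ gᵢe^(−Eᵢ/kT) = 2·e^(−0) + 2·e^(−1.9684) = 2.0000 + 0.27936 = 2.2794.
F = −kT ln Z = −136.15 × ln(2.2794) = −136.15 × 0.82391 = -112 meV.

-112 meV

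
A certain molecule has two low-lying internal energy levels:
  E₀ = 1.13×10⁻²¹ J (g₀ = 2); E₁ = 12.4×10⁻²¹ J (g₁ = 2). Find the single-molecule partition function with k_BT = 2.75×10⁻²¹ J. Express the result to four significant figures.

Eᵢ/kT = 0.410909, 4.50909.
Z = Σ gᵢe^(−Eᵢ/kT) = 2·e^(−0.410909) + 2·e^(−4.50909) = 1.32609 + 0.0220169 = 1.34811.

Z = 1.348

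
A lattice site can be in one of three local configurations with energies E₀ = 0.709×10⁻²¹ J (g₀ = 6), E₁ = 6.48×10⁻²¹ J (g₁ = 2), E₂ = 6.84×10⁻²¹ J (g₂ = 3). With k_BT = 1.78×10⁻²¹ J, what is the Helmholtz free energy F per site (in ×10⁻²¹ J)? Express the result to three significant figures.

-2.53 ×10⁻²¹ J

Eᵢ/kT = 0.39831, 3.6404, 3.8427.
Z = Σ gᵢe^(−Eᵢ/kT) = 6·e^(−0.39831) + 2·e^(−3.6404) + 3·e^(−3.8427) = 4.0287 + 0.052484 + 0.064307 = 4.1455.
F = −kT ln Z = −1.78 × ln(4.1455) = −1.78 × 1.4220 = -2.53 ×10⁻²¹ J.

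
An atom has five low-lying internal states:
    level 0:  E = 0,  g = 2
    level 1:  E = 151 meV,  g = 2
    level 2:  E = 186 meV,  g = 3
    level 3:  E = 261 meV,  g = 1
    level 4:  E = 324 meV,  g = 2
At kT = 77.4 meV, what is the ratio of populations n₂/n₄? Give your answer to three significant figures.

8.92

n₂/n₄ = (g₂/g₄) exp[−(E₂−E₄)/kT] = (3/2) × exp(−(-138 meV)/(77.4 meV)) = (3/2) × exp(1.7829) = 8.92.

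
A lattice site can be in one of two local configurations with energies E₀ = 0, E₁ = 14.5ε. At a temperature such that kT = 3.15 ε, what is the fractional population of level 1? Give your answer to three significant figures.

0.00992

Eᵢ/kT = 0, 4.6032.
Z = Σ e^(−Eᵢ/kT) = e^(−0) + e^(−4.6032) = 1.0000 + 0.010020 = 1.0100.
P₁ = e^(−E₁/kT) / Z = 0.010020/1.0100 = 0.00992.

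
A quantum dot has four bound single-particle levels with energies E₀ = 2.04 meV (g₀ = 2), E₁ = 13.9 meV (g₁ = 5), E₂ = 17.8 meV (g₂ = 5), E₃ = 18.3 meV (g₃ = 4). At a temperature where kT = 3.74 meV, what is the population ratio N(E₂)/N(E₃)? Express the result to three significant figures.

1.43

n₂/n₃ = (g₂/g₃) exp[−(E₂−E₃)/kT] = (5/4) × exp(−(-0.5 meV)/(3.74 meV)) = (5/4) × exp(0.13369) = 1.43.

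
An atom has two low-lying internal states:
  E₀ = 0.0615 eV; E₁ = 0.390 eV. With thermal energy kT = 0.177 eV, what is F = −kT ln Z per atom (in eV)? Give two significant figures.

Eᵢ/kT = 0.3475, 2.203.
Z = Σ e^(−Eᵢ/kT) = e^(−0.3475) + e^(−2.203) = 0.7065 + 0.1105 = 0.8170.
F = −kT ln Z = −0.177 × ln(0.8170) = −0.177 × -0.2021 = 0.036 eV.

0.036 eV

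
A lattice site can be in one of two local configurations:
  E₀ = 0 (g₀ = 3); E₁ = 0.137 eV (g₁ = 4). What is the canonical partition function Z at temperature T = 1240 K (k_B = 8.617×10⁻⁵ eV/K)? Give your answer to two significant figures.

k_BT = 8.617×10⁻⁵ × 1240 K = 0.1069 eV.
Eᵢ/kT = 0, 1.282.
Z = Σ gᵢe^(−Eᵢ/kT) = 3·e^(−0) + 4·e^(−1.282) = 3.000 + 1.110 = 4.110.

Z = 4.1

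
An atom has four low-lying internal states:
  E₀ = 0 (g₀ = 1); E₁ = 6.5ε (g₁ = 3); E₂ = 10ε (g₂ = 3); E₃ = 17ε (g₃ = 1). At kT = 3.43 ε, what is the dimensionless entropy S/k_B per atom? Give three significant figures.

1.32

Eᵢ/kT = 0, 1.8950, 2.9155, 4.9563.
Z = Σ gᵢe^(−Eᵢ/kT) = 1·e^(−0) + 3·e^(−1.8950) + 3·e^(−2.9155) + 1·e^(−4.9563) = 1.0000 + 0.45096 + 0.16253 + 0.0070389 = 1.6205.
⟨E⟩ = Σ EᵢPᵢ = 2.8857 ε.
S/k_B = ln Z + ⟨E⟩/kT = ln(1.6205) + 2.8857/3.43 = 0.48273 + 0.84131 = 1.32.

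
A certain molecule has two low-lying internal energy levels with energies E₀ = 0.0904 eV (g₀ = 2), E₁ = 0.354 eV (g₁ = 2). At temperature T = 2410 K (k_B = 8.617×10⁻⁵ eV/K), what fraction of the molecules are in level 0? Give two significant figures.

k_BT = 8.617×10⁻⁵ × 2410 K = 0.2077 eV.
Eᵢ/kT = 0.4352, 1.704.
Z = Σ gᵢe^(−Eᵢ/kT) = 2·e^(−0.4352) + 2·e^(−1.704) = 1.294 + 0.3639 = 1.658.
P₀ = g₀ e^(−E₀/kT) / Z = 1.294/1.658 = 0.78.

0.78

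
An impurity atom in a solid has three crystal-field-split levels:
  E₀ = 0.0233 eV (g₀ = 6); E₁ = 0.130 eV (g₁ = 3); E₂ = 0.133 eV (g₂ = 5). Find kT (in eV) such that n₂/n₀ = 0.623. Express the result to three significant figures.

n₂/n₀ = (g₂/g₀) exp[−(E₂−E₀)/kT] = 0.623.
⇒ (E₂−E₀)/kT = ln((5/6)/0.623) = ln(1.3376) = 0.29088.
kT = 0.1097 eV / 0.29088 = 0.377 eV.

0.377 eV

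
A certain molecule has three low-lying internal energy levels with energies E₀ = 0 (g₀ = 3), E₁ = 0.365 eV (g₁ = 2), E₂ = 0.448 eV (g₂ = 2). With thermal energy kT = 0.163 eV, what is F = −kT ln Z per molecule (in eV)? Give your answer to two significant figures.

Eᵢ/kT = 0, 2.239, 2.748.
Z = Σ gᵢe^(−Eᵢ/kT) = 3·e^(−0) + 2·e^(−2.239) + 2·e^(−2.748) = 3.000 + 0.2131 + 0.1281 = 3.341.
F = −kT ln Z = −0.163 × ln(3.341) = −0.163 × 1.206 = -0.20 eV.

-0.20 eV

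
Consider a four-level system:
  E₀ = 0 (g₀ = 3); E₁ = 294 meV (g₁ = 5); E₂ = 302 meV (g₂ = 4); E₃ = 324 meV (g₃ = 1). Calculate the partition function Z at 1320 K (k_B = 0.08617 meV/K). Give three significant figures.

k_BT = 0.08617 × 1320 K = 113.74 meV.
Eᵢ/kT = 0, 2.5848, 2.6552, 2.8486.
Z = Σ gᵢe^(−Eᵢ/kT) = 3·e^(−0) + 5·e^(−2.5848) + 4·e^(−2.6552) + 1·e^(−2.8486) = 3.0000 + 0.37706 + 0.28114 + 0.057925 = 3.7161.

Z = 3.72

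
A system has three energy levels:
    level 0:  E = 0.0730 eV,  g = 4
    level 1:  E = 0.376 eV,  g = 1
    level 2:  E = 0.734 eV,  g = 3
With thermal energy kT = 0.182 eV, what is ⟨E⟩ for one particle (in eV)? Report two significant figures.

Eᵢ/kT = 0.4011, 2.066, 4.033.
Z = Σ gᵢe^(−Eᵢ/kT) = 4·e^(−0.4011) + 1·e^(−2.066) + 3·e^(−4.033) = 2.678 + 0.1267 + 0.05316 = 2.858.
⟨E⟩ = Σ Eᵢ gᵢe^(−Eᵢ/kT) / Z = (0.0730·2.678 + 0.376·0.1267 + 0.734·0.05316) / 2.858 = 0.099 eV.

0.099 eV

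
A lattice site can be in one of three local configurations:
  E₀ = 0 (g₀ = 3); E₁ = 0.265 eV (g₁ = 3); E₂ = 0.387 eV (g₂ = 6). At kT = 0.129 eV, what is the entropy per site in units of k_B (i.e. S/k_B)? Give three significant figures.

Eᵢ/kT = 0, 2.0543, 3.0000.
Z = Σ gᵢe^(−Eᵢ/kT) = 3·e^(−0) + 3·e^(−2.0543) + 6·e^(−3.0000) = 3.0000 + 0.38455 + 0.29872 = 3.6833.
⟨E⟩ = Σ EᵢPᵢ = 0.059053 eV.
S/k_B = ln Z + ⟨E⟩/kT = ln(3.6833) + 0.059053/0.129 = 1.3038 + 0.45778 = 1.76.

1.76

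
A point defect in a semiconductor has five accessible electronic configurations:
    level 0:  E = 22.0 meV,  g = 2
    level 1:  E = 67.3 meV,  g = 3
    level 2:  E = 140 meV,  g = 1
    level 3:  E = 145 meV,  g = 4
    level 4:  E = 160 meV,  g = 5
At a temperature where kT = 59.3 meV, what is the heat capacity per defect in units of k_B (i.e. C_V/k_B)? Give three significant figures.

Eᵢ/kT = 0.37099, 1.1349, 2.3609, 2.4452, 2.6981.
Z = Σ gᵢe^(−Eᵢ/kT) = 2·e^(−0.37099) + 3·e^(−1.1349) + 1·e^(−2.3609) + 4·e^(−2.4452) + 5·e^(−2.6981) = 1.3801 + 0.96436 + 0.094335 + 0.34684 + 0.33667 = 3.1223.
⟨E⟩ = 68.100 meV, ⟨E²⟩ = 7301.0 meV².
C_V/k_B = (⟨E²⟩ − ⟨E⟩²)/(kT)² = (7301.0 − 4637.6)/3516.5 = 0.757.

0.757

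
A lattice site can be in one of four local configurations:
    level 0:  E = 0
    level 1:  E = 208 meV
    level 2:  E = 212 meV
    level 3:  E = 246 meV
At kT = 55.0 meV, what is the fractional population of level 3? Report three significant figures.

0.0108

Eᵢ/kT = 0, 3.7818, 3.8545, 4.4727.
Z = Σ e^(−Eᵢ/kT) = e^(−0) + e^(−3.7818) + e^(−3.8545) + e^(−4.4727) = 1.0000 + 0.022782 + 0.021184 + 0.011416 = 1.0554.
P₃ = e^(−E₃/kT) / Z = 0.011416/1.0554 = 0.0108.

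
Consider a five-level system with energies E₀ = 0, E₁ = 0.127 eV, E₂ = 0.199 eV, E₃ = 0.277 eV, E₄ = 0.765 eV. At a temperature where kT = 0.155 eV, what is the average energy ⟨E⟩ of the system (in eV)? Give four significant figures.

0.08612 eV

Eᵢ/kT = 0, 0.819355, 1.28387, 1.78710, 4.93548.
Z = Σ e^(−Eᵢ/kT) = e^(−0) + e^(−0.819355) + e^(−1.28387) + e^(−1.78710) + e^(−4.93548) = 1.00000 + 0.440716 + 0.276963 + 0.167445 + 0.00718701 = 1.89231.
⟨E⟩ = Σ Eᵢ e^(−Eᵢ/kT) / Z = (0·1.00000 + 0.127·0.440716 + 0.199·0.276963 + 0.277·0.167445 + 0.765·0.00718701) / 1.89231 = 0.08612 eV.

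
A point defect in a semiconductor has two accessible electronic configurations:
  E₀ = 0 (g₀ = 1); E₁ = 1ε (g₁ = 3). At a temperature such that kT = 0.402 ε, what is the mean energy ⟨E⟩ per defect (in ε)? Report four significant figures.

Eᵢ/kT = 0, 2.48756.
Z = Σ gᵢe^(−Eᵢ/kT) = 1·e^(−0) + 3·e^(−2.48756) = 1.00000 + 0.249338 = 1.24934.
⟨E⟩ = Σ Eᵢ gᵢe^(−Eᵢ/kT) / Z = (0·1.00000 + 1·0.249338) / 1.24934 = 0.1996 ε.

0.1996 ε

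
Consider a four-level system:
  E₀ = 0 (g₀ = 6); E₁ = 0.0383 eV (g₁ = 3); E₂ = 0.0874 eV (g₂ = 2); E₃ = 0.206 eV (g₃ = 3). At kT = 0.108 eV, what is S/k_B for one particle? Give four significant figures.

Eᵢ/kT = 0, 0.354630, 0.809259, 1.90741.
Z = Σ gᵢe^(−Eᵢ/kT) = 6·e^(−0) + 3·e^(−0.354630) + 2·e^(−0.809259) + 3·e^(−1.90741) = 6.00000 + 2.10430 + 0.890376 + 0.445393 = 9.44007.
⟨E⟩ = Σ EᵢPᵢ = 0.0265003 eV.
S/k_B = ln Z + ⟨E⟩/kT = ln(9.44007) + 0.0265003/0.108 = 2.24496 + 0.245373 = 2.490.

2.490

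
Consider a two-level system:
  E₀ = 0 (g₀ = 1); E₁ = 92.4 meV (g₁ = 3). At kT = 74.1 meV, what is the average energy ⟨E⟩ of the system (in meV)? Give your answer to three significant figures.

Eᵢ/kT = 0, 1.2470.
Z = Σ gᵢe^(−Eᵢ/kT) = 1·e^(−0) + 3·e^(−1.2470) = 1.0000 + 0.86210 = 1.8621.
⟨E⟩ = Σ Eᵢ gᵢe^(−Eᵢ/kT) / Z = (0·1.0000 + 92.4·0.86210) / 1.8621 = 42.8 meV.

42.8 meV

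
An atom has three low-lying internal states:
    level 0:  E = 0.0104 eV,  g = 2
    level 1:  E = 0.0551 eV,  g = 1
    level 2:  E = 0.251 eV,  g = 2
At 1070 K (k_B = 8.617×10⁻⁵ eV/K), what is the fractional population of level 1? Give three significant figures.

k_BT = 8.617×10⁻⁵ × 1070 K = 0.092202 eV.
Eᵢ/kT = 0.11280, 0.59760, 2.7223.
Z = Σ gᵢe^(−Eᵢ/kT) = 2·e^(−0.11280) + 1·e^(−0.59760) + 2·e^(−2.7223) = 1.7867 + 0.55013 + 0.13145 = 2.4683.
P₁ = g₁ e^(−E₁/kT) / Z = 0.55013/2.4683 = 0.223.

0.223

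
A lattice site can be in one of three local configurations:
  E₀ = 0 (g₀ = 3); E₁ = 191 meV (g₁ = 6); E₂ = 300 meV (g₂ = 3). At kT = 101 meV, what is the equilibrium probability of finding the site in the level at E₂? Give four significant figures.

Eᵢ/kT = 0, 1.89109, 2.97030.
Z = Σ gᵢe^(−Eᵢ/kT) = 3·e^(−0) + 6·e^(−1.89109) + 3·e^(−2.97030) = 3.00000 + 0.905443 + 0.153864 = 4.05931.
P₂ = g₂ e^(−E₂/kT) / Z = 0.153864/4.05931 = 0.03790.

0.03790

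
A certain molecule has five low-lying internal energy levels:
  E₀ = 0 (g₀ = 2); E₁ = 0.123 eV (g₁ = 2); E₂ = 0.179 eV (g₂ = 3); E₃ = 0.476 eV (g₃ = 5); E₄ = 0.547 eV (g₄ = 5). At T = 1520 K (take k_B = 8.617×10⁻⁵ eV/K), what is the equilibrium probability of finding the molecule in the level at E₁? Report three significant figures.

0.208

k_BT = 8.617×10⁻⁵ × 1520 K = 0.13098 eV.
Eᵢ/kT = 0, 0.93907, 1.3666, 3.6341, 4.1762.
Z = Σ gᵢe^(−Eᵢ/kT) = 2·e^(−0) + 2·e^(−0.93907) + 3·e^(−1.3666) + 5·e^(−3.6341) + 5·e^(−4.1762) = 2.0000 + 0.78198 + 0.76492 + 0.13204 + 0.076784 = 3.7557.
P₁ = g₁ e^(−E₁/kT) / Z = 0.78198/3.7557 = 0.208.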